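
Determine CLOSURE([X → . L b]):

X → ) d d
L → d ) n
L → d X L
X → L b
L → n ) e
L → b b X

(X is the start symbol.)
Start with: [X → . L b]
  [X → . L b] has the dot before L: add [L → . d ) n], [L → . d X L], [L → . n ) e], [L → . b b X]
No further items can be added.

CLOSURE = { [L → . b b X], [L → . d ) n], [L → . d X L], [L → . n ) e], [X → . L b] }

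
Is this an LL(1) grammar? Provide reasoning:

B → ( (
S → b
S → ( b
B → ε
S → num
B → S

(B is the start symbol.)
No. Predict set conflict for B: { '(' }

Relevant sets:
  FIRST(S) = { '(', 'b', 'num' }
  FOLLOW(B) = { $ }

For B:
  PREDICT(B → '(' '(') = { '(' }
  PREDICT(B → ε) = { $ }
  PREDICT(B → S) = { '(', 'b', 'num' }
For S:
  PREDICT(S → b) = { 'b' }
  PREDICT(S → '(' b) = { '(' }
  PREDICT(S → num) = { 'num' }

Conflict found: Predict set conflict for B: { '(' }
The grammar is NOT LL(1).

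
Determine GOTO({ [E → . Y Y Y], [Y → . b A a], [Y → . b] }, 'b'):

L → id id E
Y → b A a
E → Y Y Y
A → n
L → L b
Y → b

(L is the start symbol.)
GOTO(I, 'b') = CLOSURE({ [A → αX.β] : [A → α.Xβ] ∈ I, X = 'b' })

Items with dot before 'b', with the dot advanced:
  [Y → . b] → [Y → b .]
  [Y → . b A a] → [Y → b . A a]
Closure of the advanced items:
  [Y → b . A a] has the dot before A: add [A → . n]

GOTO = { [A → . n], [Y → b . A a], [Y → b .] }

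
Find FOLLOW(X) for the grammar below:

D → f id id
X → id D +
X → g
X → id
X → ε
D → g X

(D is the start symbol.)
In D → g X: X is at the end, add FOLLOW(D)

The FOLLOW sets referred to above (computed the same way, to a fixed point):
  FOLLOW(D) = { $, '+' }

Taking the union: FOLLOW(X) = { $, '+' }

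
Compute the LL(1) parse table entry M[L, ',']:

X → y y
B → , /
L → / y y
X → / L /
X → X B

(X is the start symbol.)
To find M[L, ','], we find productions for L where ',' is in the predict set (PREDICT(N → α) = (FIRST(α) \ {ε}) ∪ (FOLLOW(N) if α ⇒* ε)).

L → / y y: PREDICT = { '/' }

M[L, ','] is empty (no production applies)

Answer: Empty (error entry)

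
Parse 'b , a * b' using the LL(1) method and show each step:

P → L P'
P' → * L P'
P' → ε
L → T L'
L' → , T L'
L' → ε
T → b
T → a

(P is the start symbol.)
LL(1) parsing maintains a stack (initially the start symbol over $) and the input. At each step: if the stack top is a terminal, match it against the current input token; if it is a non-terminal N, replace it with the RHS of M[N, lookahead] (the unique production whose predict set contains the lookahead).

Stack is shown with the top on the left.

Stack        Input        Action
--------------------------------
P $          b , a * b $  output P → L P'
L P' $       b , a * b $  output L → T L'
T L' P' $    b , a * b $  output T → b
b L' P' $    b , a * b $  match 'b'
L' P' $      , a * b $    output L' → , T L'
, T L' P' $  , a * b $    match ','
T L' P' $    a * b $      output T → a
a L' P' $    a * b $      match 'a'
L' P' $      * b $        output L' → ε
P' $         * b $        output P' → * L P'
* L P' $     * b $        match '*'
L P' $       b $          output L → T L'
T L' P' $    b $          output T → b
b L' P' $    b $          match 'b'
L' P' $      $            output L' → ε
P' $         $            output P' → ε
$            $            accept

The string is accepted.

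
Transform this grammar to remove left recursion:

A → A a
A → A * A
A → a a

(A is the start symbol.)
A is directly left-recursive. The standard transformation for
  A → A α₁ | ... | A α_m | β₁ | ... | β_n
is
  A  → β₁ A' | ... | β_n A'
  A' → α₁ A' | ... | α_m A' | ε

A → a a becomes A → a a A'
A → A a becomes A' → a A'
A → A * A becomes A' → * A A'
Add A' → ε

Resulting grammar:
A → a a A'
A' → a A'
A' → * A A'
A' → ε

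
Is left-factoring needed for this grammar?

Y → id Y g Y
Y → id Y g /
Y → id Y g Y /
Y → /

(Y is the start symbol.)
Left-factoring is needed when two productions for the same non-terminal
share a common prefix on the right-hand side.

Productions for Y:
  Y → id Y g Y
  Y → id Y g /
  Y → id Y g Y /
  Y → /

Found common prefix 'id Y g' in productions for Y

Answer: Yes, Y has productions with common prefix 'id Y g'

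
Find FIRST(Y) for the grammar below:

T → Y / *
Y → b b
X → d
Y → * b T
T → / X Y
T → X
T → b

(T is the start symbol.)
To compute FIRST(Y), examine every production with Y on the left-hand side, reading each right-hand side left to right until a non-nullable symbol is reached.

From Y → b b:
  - b is a terminal: add 'b' and stop
From Y → * b T:
  - '*' is a terminal: add '*' and stop

Collecting: FIRST(Y) = { '*', 'b' }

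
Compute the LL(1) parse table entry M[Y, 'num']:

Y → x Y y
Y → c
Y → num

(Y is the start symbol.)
Y → num

To find M[Y, 'num'], we find productions for Y where 'num' is in the predict set (PREDICT(N → α) = (FIRST(α) \ {ε}) ∪ (FOLLOW(N) if α ⇒* ε)).

Y → x Y y: PREDICT = { 'x' }
Y → c: PREDICT = { 'c' }
Y → num: PREDICT = { 'num' }
  'num' is in predict set, so this production goes in M[Y, 'num']

M[Y, 'num'] = Y → num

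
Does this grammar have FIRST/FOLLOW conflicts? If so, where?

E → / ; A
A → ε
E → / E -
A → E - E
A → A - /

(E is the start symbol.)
Yes. A → A '-' '/' with FOLLOW(A) on { '-' }

A FIRST/FOLLOW conflict occurs when a non-terminal N has a nullable alternative N → β (β ⇒* ε) and another alternative N → α with FIRST(α) ∩ FOLLOW(N) ≠ ∅: on such a lookahead the parser cannot decide between expanding α and letting N vanish via β.

Nullable non-terminals: A.
FIRST sets used below: FIRST(E) = { '/' }, FIRST(A) = { '-', '/', ε }

A: nullable alternative(s) A → ε; FOLLOW(A) = { $, '-' }
  A → ε: FIRST \ {ε} = { } — this is the only nullable alternative, skip
  A → E - E: FIRST \ {ε} = { '/' } — disjoint from FOLLOW(A)
  A → A - /: FIRST \ {ε} = { '-', '/' } — overlaps FOLLOW(A) on { '-' }: CONFLICT

E has no nullable alternative, so no FIRST/FOLLOW check is needed there.

So the grammar has 1 FIRST/FOLLOW conflict (marked CONFLICT above).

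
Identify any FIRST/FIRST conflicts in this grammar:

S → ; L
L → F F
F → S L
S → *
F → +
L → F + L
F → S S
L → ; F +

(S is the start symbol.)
A FIRST/FIRST conflict occurs when two productions N → α and N → β for the same non-terminal have FIRST(α) ∩ FIRST(β) ≠ ∅ (with ε ∈ FIRST of a nullable right-hand side, so two nullable alternatives also conflict).

FIRST sets of the non-terminals at (or reachable through a nullable prefix from) the front of some alternative:
  FIRST(F) = { '*', '+', ';' }
  FIRST(S) = { '*', ';' }

Productions for S:
  S → ; L: FIRST = { ';' }
  S → *: FIRST = { '*' }
Productions for L:
  L → F F: FIRST = { '*', '+', ';' }
  L → F + L: FIRST = { '*', '+', ';' }
  L → ; F +: FIRST = { ';' }
Productions for F:
  F → S L: FIRST = { '*', ';' }
  F → +: FIRST = { '+' }
  F → S S: FIRST = { '*', ';' }

Conflict for L: L → F F and L → F + L
  Overlap: { '*', '+', ';' }
Conflict for L: L → F F and L → ; F +
  Overlap: { ';' }
Conflict for L: L → F + L and L → ; F +
  Overlap: { ';' }
Conflict for F: F → S L and F → S S
  Overlap: { '*', ';' }

Answer: Yes. L → F F / L → F '+' L on { '*', '+', ';' }; L → F F / L → ';' F '+' on { ';' }; L → F '+' L / L → ';' F '+' on { ';' }; F → S L / F → S S on { '*', ';' }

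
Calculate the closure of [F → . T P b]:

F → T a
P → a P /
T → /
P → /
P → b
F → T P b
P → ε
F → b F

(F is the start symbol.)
Start with: [F → . T P b]
  [F → . T P b] has the dot before T: add [T → . /]
No further items can be added.

CLOSURE = { [F → . T P b], [T → . /] }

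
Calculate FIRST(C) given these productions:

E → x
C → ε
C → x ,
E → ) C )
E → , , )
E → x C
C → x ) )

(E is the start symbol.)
To compute FIRST(C), examine every production with C on the left-hand side, reading each right-hand side left to right until a non-nullable symbol is reached.

From C → ε:
  - ε-production, so ε ∈ FIRST(C)
From C → x ,:
  - x is a terminal: add 'x' and stop
From C → x ) ):
  - x is a terminal: add 'x' and stop

Collecting: FIRST(C) = { 'x', ε }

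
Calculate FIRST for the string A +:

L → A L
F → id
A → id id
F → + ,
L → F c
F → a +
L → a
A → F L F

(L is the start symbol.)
{ '+', 'a', 'id' }

FIRST sets of the non-terminals involved (from the grammar, by fixed-point iteration):
  FIRST(A) = { '+', 'a', 'id' }

To compute FIRST(A +), process the symbols left to right:
Symbol A is a non-terminal. Add FIRST(A) \ {ε} = { '+', 'a', 'id' }
A is not nullable (ε ∉ FIRST(A)), so stop here.
FIRST(A +) = { '+', 'a', 'id' }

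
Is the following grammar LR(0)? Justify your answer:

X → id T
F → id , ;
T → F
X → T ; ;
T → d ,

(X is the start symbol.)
Yes, the grammar is LR(0)

A grammar is LR(0) if no state in the canonical LR(0) collection has:
  - both a shift item (dot before a terminal) and a complete item (shift-reduce conflict), or
  - two or more complete items (reduce-reduce conflict; the accept item [X' → X .] counts as a complete item here).

Augment with X' → X and build the canonical LR(0) collection (I0 = CLOSURE({[X' → . X]}), then GOTO on every symbol after a dot until no new states appear). It has 13 states:
  I0: { [F → . id , ;], [T → . F], [T → . d ,], [X → . T ; ;], [X → . id T], [X' → . X] }  — shift
  I1: { [T → F .] }  — reduce
  I2: { [X → T . ; ;] }  — shift
  I3: { [X' → X .] }  — accept
  I4: { [T → d . ,] }  — shift
  I5: { [F → . id , ;], [F → id . , ;], [T → . F], [T → . d ,], [X → id . T] }  — shift
  I6: { [F → id , . ;] }  — shift
  I7: { [X → id T .] }  — reduce
  I8: { [F → id . , ;] }  — shift
  I9: { [F → id , ; .] }  — reduce
  I10: { [T → d , .] }  — reduce
  I11: { [X → T ; . ;] }  — shift
  I12: { [X → T ; ; .] }  — reduce

Every state is either a pure shift/goto state or contains exactly one complete item and nothing to shift — no conflicts. The grammar is LR(0).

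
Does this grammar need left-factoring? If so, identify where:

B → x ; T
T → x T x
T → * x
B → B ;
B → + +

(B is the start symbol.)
No, left-factoring is not needed

Left-factoring is needed when two productions for the same non-terminal
share a common prefix on the right-hand side.

Productions for B:
  B → x ; T
  B → B ;
  B → + +
Productions for T:
  T → x T x
  T → * x

No common prefixes found.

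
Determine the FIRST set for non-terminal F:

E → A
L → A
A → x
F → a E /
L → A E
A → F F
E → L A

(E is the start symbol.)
From F → a E /:
  - a is a terminal: add 'a' and stop

Collecting: FIRST(F) = { 'a' }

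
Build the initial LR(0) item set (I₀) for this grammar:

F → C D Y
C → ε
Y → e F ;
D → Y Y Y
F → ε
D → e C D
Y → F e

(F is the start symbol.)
First, augment the grammar with F' → F
I₀ = CLOSURE({ [F' → . F] }):
  [F' → . F] has the dot before F: add [F → . C D Y], [F → .]
  [F → . C D Y] has the dot before C: add [C → .]
No further items can be added.

I₀ = { [C → .], [F → . C D Y], [F → .], [F' → . F] }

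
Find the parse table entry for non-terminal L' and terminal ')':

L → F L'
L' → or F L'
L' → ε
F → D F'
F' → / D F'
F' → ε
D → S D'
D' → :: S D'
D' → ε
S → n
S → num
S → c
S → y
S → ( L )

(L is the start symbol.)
L' → ε

To find M[L', ')'], we find productions for L' where ')' is in the predict set (PREDICT(N → α) = (FIRST(α) \ {ε}) ∪ (FOLLOW(N) if α ⇒* ε)).

Relevant sets:
  FOLLOW(L') = { $, ')' }

L' → or F L': PREDICT = { 'or' }
L' → ε: PREDICT = { $, ')' }
  ')' is in predict set, so this production goes in M[L', ')']

M[L', ')'] = L' → ε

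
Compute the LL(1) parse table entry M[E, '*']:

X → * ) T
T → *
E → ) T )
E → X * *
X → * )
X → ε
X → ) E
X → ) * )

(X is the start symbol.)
E → X * *

To find M[E, '*'], we find productions for E where '*' is in the predict set (PREDICT(N → α) = (FIRST(α) \ {ε}) ∪ (FOLLOW(N) if α ⇒* ε)).

Relevant sets:
  FIRST(X) = { ')', '*', ε }

E → ) T ): PREDICT = { ')' }
E → X * *: PREDICT = { ')', '*' }
  '*' is in predict set, so this production goes in M[E, '*']

M[E, '*'] = E → X * *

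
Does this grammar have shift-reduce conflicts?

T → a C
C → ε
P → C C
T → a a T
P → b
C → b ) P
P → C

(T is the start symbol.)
Yes — I2: [C → .] vs [C → . b ) P]; I6: [C → .] vs [C → . b ) P]; I7: [C → .] vs [C → . b ) P]; I9: [P → b .] vs [C → b . ) P]

A shift-reduce conflict occurs when an LR(0) state has both:
  - a complete (reduce) item [A → α .] (dot at the end), and
  - a shift item [B → β . c γ] (dot before a terminal).

Augment with T' → T and build the canonical LR(0) collection (I0 = CLOSURE({[T' → . T]}), then GOTO on every symbol after a dot until no new states appear). It has 12 states:
  I0: { [T → . a C], [T → . a a T], [T' → . T] }  — shift
  I1: { [T' → T .] }  — accept
  I2: { [C → . b ) P], [C → .], [T → a . C], [T → a . a T] }  — shift, reduce
  I3: { [T → a C .] }  — reduce
  I4: { [T → . a C], [T → . a a T], [T → a a . T] }  — shift
  I5: { [C → b . ) P] }  — shift
  I6: { [C → . b ) P], [C → .], [C → b ) . P], [P → . C C], [P → . C], [P → . b] }  — shift, reduce
  I7: { [C → . b ) P], [C → .], [P → C . C], [P → C .] }  — shift, 2 reduces
  I8: { [C → b ) P .] }  — reduce
  I9: { [C → b . ) P], [P → b .] }  — shift, reduce
  I10: { [P → C C .] }  — reduce
  I11: { [T → a a T .] }  — reduce

I2 contains reduce item [C → .] and shift items [C → . b ) P], [T → a . a T] — shift-reduce conflict.
I6 contains reduce item [C → .] and shift items [C → . b ) P], [P → . b] — shift-reduce conflict.
I7 contains reduce items [C → .], [P → C .] and shift item [C → . b ) P] — shift-reduce conflict.
I9 contains reduce item [P → b .] and shift item [C → b . ) P] — shift-reduce conflict.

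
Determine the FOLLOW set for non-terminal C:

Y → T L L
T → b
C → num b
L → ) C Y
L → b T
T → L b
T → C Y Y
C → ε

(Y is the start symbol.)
In L → ) C Y: C is followed by Y, add FIRST(Y) \ {ε} = { ')', 'b', 'num' }
In T → C Y Y: C is followed by Y Y, add FIRST(Y Y) \ {ε} = { ')', 'b', 'num' }

Taking the union: FOLLOW(C) = { ')', 'b', 'num' }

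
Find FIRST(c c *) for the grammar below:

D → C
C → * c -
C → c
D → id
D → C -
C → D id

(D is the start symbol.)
{ 'c' }

To compute FIRST(c c *), process the symbols left to right:
Symbol c is a terminal. Add 'c' and stop.
FIRST(c c *) = { 'c' }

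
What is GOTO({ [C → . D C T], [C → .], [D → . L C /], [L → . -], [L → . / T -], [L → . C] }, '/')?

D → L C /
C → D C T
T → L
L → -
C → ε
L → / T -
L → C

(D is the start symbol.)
{ [C → . D C T], [C → .], [D → . L C /], [L → . -], [L → . / T -], [L → . C], [L → / . T -], [T → . L] }

GOTO(I, '/') = CLOSURE({ [A → αX.β] : [A → α.Xβ] ∈ I, X = '/' })

Items with dot before '/', with the dot advanced:
  [L → . / T -] → [L → / . T -]
Closure of the advanced items:
  [L → / . T -] has the dot before T: add [T → . L]
  [T → . L] has the dot before L: add [L → . -], [L → . / T -], [L → . C]
  [L → . C] has the dot before C: add [C → . D C T], [C → .]
  [C → . D C T] has the dot before D: add [D → . L C /]

GOTO = { [C → . D C T], [C → .], [D → . L C /], [L → . -], [L → . / T -], [L → . C], [L → / . T -], [T → . L] }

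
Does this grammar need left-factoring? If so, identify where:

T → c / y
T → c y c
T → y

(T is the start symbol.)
Yes, T has productions with common prefix 'c'

Left-factoring is needed when two productions for the same non-terminal
share a common prefix on the right-hand side.

Productions for T:
  T → c / y
  T → c y c
  T → y

Found common prefix 'c' in productions for T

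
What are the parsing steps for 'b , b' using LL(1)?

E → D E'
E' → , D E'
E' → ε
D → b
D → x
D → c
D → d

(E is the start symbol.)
LL(1) parsing maintains a stack (initially the start symbol over $) and the input. At each step: if the stack top is a terminal, match it against the current input token; if it is a non-terminal N, replace it with the RHS of M[N, lookahead] (the unique production whose predict set contains the lookahead).

Stack is shown with the top on the left.

Stack     Input    Action
-------------------------
E $       b , b $  output E → D E'
D E' $    b , b $  output D → b
b E' $    b , b $  match 'b'
E' $      , b $    output E' → , D E'
, D E' $  , b $    match ','
D E' $    b $      output D → b
b E' $    b $      match 'b'
E' $      $        output E' → ε
$         $        accept

The string is accepted.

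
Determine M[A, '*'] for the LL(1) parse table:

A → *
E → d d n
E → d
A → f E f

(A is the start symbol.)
A → *

To find M[A, '*'], we find productions for A where '*' is in the predict set (PREDICT(N → α) = (FIRST(α) \ {ε}) ∪ (FOLLOW(N) if α ⇒* ε)).

A → *: PREDICT = { '*' }
  '*' is in predict set, so this production goes in M[A, '*']
A → f E f: PREDICT = { 'f' }

M[A, '*'] = A → *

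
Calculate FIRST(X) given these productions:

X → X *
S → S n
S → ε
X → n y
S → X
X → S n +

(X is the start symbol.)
To compute FIRST(X), examine every production with X on the left-hand side, reading each right-hand side left to right until a non-nullable symbol is reached.

FIRST sets of the other non-terminals involved (by the same procedure, iterated to a fixed point):
  FIRST(S) = { 'n', ε }

From X → X *:
  - X is the symbol being defined: contributes nothing new
    X is not nullable, so stop
From X → n y:
  - n is a terminal: add 'n' and stop
From X → S n +:
  - S is a non-terminal: add FIRST(S) \ {ε} = { 'n' }
    S is nullable, so continue to the next symbol
  - n is a terminal: add 'n' and stop

Collecting: FIRST(X) = { 'n' }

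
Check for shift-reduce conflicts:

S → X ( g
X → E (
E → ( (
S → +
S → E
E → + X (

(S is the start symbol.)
Augment with S' → S and build the canonical LR(0) collection (I0 = CLOSURE({[S' → . S]}), then GOTO on every symbol after a dot until no new states appear). It has 14 states:
  I0: { [E → . ( (], [E → . + X (], [S → . +], [S → . E], [S → . X ( g], [S' → . S], [X → . E (] }  — shift
  I1: { [E → ( . (] }  — shift
  I2: { [E → + . X (], [E → . ( (], [E → . + X (], [S → + .], [X → . E (] }  — shift, reduce
  I3: { [S → E .], [X → E . (] }  — shift, reduce
  I4: { [S' → S .] }  — accept
  I5: { [S → X . ( g] }  — shift
  I6: { [S → X ( . g] }  — shift
  I7: { [S → X ( g .] }  — reduce
  I8: { [X → E ( .] }  — reduce
  I9: { [E → + . X (], [E → . ( (], [E → . + X (], [X → . E (] }  — shift
  I10: { [X → E . (] }  — shift
  I11: { [E → + X . (] }  — shift
  I12: { [E → + X ( .] }  — reduce
  I13: { [E → ( ( .] }  — reduce

I2 contains reduce item [S → + .] and shift items [E → . ( (], [E → . + X (] — shift-reduce conflict.
I3 contains reduce item [S → E .] and shift item [X → E . (] — shift-reduce conflict.

Answer: Yes — I2: [S → + .] vs [E → . ( (]; I3: [S → E .] vs [X → E . (]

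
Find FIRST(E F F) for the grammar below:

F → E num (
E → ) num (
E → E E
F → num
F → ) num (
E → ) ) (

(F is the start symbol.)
{ ')' }

FIRST sets of the non-terminals involved (from the grammar, by fixed-point iteration):
  FIRST(E) = { ')' }

To compute FIRST(E F F), process the symbols left to right:
Symbol E is a non-terminal. Add FIRST(E) \ {ε} = { ')' }
E is not nullable (ε ∉ FIRST(E)), so stop here.
FIRST(E F F) = { ')' }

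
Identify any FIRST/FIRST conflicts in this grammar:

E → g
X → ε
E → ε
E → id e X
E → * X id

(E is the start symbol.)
No FIRST/FIRST conflicts.

A FIRST/FIRST conflict occurs when two productions N → α and N → β for the same non-terminal have FIRST(α) ∩ FIRST(β) ≠ ∅ (with ε ∈ FIRST of a nullable right-hand side, so two nullable alternatives also conflict).

Productions for E:
  E → g: FIRST = { 'g' }
  E → ε: FIRST = { ε }
  E → id e X: FIRST = { 'id' }
  E → * X id: FIRST = { '*' }
X has only one production, so no FIRST/FIRST conflict is possible there.

All alternatives of each non-terminal have pairwise disjoint FIRST sets.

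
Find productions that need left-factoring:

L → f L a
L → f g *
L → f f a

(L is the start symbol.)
Yes, L has productions with common prefix 'f'

Left-factoring is needed when two productions for the same non-terminal
share a common prefix on the right-hand side.

Productions for L:
  L → f L a
  L → f g *
  L → f f a

Found common prefix 'f' in productions for L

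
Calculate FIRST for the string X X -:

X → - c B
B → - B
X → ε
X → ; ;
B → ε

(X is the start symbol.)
FIRST sets of the non-terminals involved (from the grammar, by fixed-point iteration):
  FIRST(X) = { '-', ';', ε }

To compute FIRST(X X -), process the symbols left to right:
Symbol X is a non-terminal. Add FIRST(X) \ {ε} = { '-', ';' }
X is nullable (ε ∈ FIRST(X)), continue to the next symbol.
Symbol X is a non-terminal. Add FIRST(X) \ {ε} = { '-', ';' }
X is nullable (ε ∈ FIRST(X)), continue to the next symbol.
Symbol - is a terminal. Add '-' and stop.
FIRST(X X -) = { '-', ';' }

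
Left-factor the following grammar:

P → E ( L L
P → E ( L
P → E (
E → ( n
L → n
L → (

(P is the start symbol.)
P → E ( P'
P' → L P''
P'' → L
P'' → ε
P' → ε
E → ( n
L → n
L → (

Left-factoring transforms A → αβ₁ | αβ₂ into A → αA' and A' → β₁ | β₂
(α is the longest common prefix among the alternatives). Repeat until
no nonterminal has two alternatives with a common prefix.

Round 1: P has alternatives sharing prefix 'E ('. Introduce P': P → E ( P'
  Add: P' → L L
  Add: P' → L
  Add: P' → ε

Round 2: P' has alternatives sharing prefix 'L'. Introduce P'': P' → L P''
  Add: P'' → L
  Add: P'' → ε

No remaining common prefixes — done.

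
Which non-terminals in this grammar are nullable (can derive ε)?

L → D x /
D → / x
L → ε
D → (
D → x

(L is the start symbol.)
ε-productions: L → ε
So L is immediately nullable.
No further non-terminal can be added: every production for the remaining non-terminals contains a terminal or a non-nullable non-terminal.
Nullable = { 'L' }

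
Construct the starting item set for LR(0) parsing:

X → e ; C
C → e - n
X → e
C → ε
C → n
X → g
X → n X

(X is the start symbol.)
First, augment the grammar with X' → X
I₀ = CLOSURE({ [X' → . X] }):
  [X' → . X] has the dot before X: add [X → . e ; C], [X → . e], [X → . g], [X → . n X]
No further items can be added.

I₀ = { [X → . e ; C], [X → . e], [X → . g], [X → . n X], [X' → . X] }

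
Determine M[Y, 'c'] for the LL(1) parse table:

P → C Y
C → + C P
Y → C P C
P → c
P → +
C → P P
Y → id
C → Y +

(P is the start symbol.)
Y → C P C

To find M[Y, 'c'], we find productions for Y where 'c' is in the predict set (PREDICT(N → α) = (FIRST(α) \ {ε}) ∪ (FOLLOW(N) if α ⇒* ε)).

Relevant sets:
  FIRST(C) = { '+', 'c', 'id' }

Y → C P C: PREDICT = { '+', 'c', 'id' }
  'c' is in predict set, so this production goes in M[Y, 'c']
Y → id: PREDICT = { 'id' }

M[Y, 'c'] = Y → C P C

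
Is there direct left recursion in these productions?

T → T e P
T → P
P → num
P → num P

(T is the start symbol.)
T → T e P: LEFT RECURSIVE (starts with T)
T → P: starts with P
P → num: starts with num
P → num P: starts with num

The grammar has direct left recursion on: T.

Answer: Yes, T is left-recursive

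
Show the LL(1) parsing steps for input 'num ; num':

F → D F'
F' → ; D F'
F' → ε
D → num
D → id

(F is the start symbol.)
LL(1) parsing maintains a stack (initially the start symbol over $) and the input. At each step: if the stack top is a terminal, match it against the current input token; if it is a non-terminal N, replace it with the RHS of M[N, lookahead] (the unique production whose predict set contains the lookahead).

Stack is shown with the top on the left.

Stack     Input        Action
-----------------------------
F $       num ; num $  output F → D F'
D F' $    num ; num $  output D → num
num F' $  num ; num $  match 'num'
F' $      ; num $      output F' → ; D F'
; D F' $  ; num $      match ';'
D F' $    num $        output D → num
num F' $  num $        match 'num'
F' $      $            output F' → ε
$         $            accept

The string is accepted.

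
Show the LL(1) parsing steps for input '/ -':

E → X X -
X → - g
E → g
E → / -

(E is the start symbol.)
LL(1) parsing maintains a stack (initially the start symbol over $) and the input. At each step: if the stack top is a terminal, match it against the current input token; if it is a non-terminal N, replace it with the RHS of M[N, lookahead] (the unique production whose predict set contains the lookahead).

Stack is shown with the top on the left.

Stack  Input  Action
--------------------
E $    / - $  output E → / -
/ - $  / - $  match '/'
- $    - $    match '-'
$      $      accept

The string is accepted.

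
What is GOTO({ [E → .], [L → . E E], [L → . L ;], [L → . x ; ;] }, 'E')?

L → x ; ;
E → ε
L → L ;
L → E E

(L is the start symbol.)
{ [E → .], [L → E . E] }

GOTO(I, 'E') = CLOSURE({ [A → αX.β] : [A → α.Xβ] ∈ I, X = 'E' })

Items with dot before 'E', with the dot advanced:
  [L → . E E] → [L → E . E]
Closure of the advanced items:
  [L → E . E] has the dot before E: add [E → .]

GOTO = { [E → .], [L → E . E] }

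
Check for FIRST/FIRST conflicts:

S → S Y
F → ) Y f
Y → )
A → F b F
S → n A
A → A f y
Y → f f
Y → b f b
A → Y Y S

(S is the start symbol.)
A FIRST/FIRST conflict occurs when two productions N → α and N → β for the same non-terminal have FIRST(α) ∩ FIRST(β) ≠ ∅ (with ε ∈ FIRST of a nullable right-hand side, so two nullable alternatives also conflict).

FIRST sets of the non-terminals at (or reachable through a nullable prefix from) the front of some alternative:
  FIRST(S) = { 'n' }
  FIRST(F) = { ')' }
  FIRST(A) = { ')', 'b', 'f' }
  FIRST(Y) = { ')', 'b', 'f' }

Productions for S:
  S → S Y: FIRST = { 'n' }
  S → n A: FIRST = { 'n' }
Productions for Y:
  Y → ): FIRST = { ')' }
  Y → f f: FIRST = { 'f' }
  Y → b f b: FIRST = { 'b' }
Productions for A:
  A → F b F: FIRST = { ')' }
  A → A f y: FIRST = { ')', 'b', 'f' }
  A → Y Y S: FIRST = { ')', 'b', 'f' }
F has only one production, so no FIRST/FIRST conflict is possible there.

Conflict for S: S → S Y and S → n A
  Overlap: { 'n' }
Conflict for A: A → F b F and A → A f y
  Overlap: { ')' }
Conflict for A: A → F b F and A → Y Y S
  Overlap: { ')' }
Conflict for A: A → A f y and A → Y Y S
  Overlap: { ')', 'b', 'f' }

Answer: Yes. S → S Y / S → n A on { 'n' }; A → F b F / A → A f y on { ')' }; A → F b F / A → Y Y S on { ')' }; A → A f y / A → Y Y S on { ')', 'b', 'f' }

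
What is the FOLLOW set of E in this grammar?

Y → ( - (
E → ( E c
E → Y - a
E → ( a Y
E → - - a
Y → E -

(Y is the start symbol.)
In E → ( E c: E is followed by c, add FIRST(c) \ {ε} = { 'c' }
In Y → E -: E is followed by '-', add FIRST('-') \ {ε} = { '-' }

Taking the union: FOLLOW(E) = { '-', 'c' }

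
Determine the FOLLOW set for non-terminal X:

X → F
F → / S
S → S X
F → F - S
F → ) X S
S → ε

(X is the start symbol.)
To compute FOLLOW(X), find every occurrence of X on a right-hand side N → α X β: add FIRST(β) \ {ε}, and if β is empty or nullable also add FOLLOW(N). Iterate to a fixed point.

X is the start symbol, so $ ∈ FOLLOW(X).
In S → S X: X is at the end, add FOLLOW(S)
In F → ) X S: X is followed by S, add FIRST(S) \ {ε} = { ')', '/' }
  S is nullable, so also add FOLLOW(F)

The FOLLOW sets referred to above (computed the same way, to a fixed point):
  FOLLOW(S) = { $, ')', '-', '/' }
  FOLLOW(F) = { $, ')', '-', '/' }

Taking the union: FOLLOW(X) = { $, ')', '-', '/' }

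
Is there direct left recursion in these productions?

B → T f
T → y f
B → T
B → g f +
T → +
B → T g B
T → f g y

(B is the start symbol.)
Direct left recursion occurs when N → N α for some non-terminal N (the right-hand side begins with the left-hand side itself).

B → T f: starts with T
T → y f: starts with y
B → T: starts with T
B → g f +: starts with g
T → +: starts with '+'
B → T g B: starts with T
T → f g y: starts with f

No direct left recursion found.

Answer: No direct left recursion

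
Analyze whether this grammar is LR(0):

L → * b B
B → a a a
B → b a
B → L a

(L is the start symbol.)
Yes, the grammar is LR(0)

A grammar is LR(0) if no state in the canonical LR(0) collection has:
  - both a shift item (dot before a terminal) and a complete item (shift-reduce conflict), or
  - two or more complete items (reduce-reduce conflict; the accept item [L' → L .] counts as a complete item here).

Augment with L' → L and build the canonical LR(0) collection (I0 = CLOSURE({[L' → . L]}), then GOTO on every symbol after a dot until no new states appear). It has 12 states:
  I0: { [L → . * b B], [L' → . L] }  — shift
  I1: { [L → * . b B] }  — shift
  I2: { [L' → L .] }  — accept
  I3: { [B → . L a], [B → . a a a], [B → . b a], [L → * b . B], [L → . * b B] }  — shift
  I4: { [L → * b B .] }  — reduce
  I5: { [B → L . a] }  — shift
  I6: { [B → a . a a] }  — shift
  I7: { [B → b . a] }  — shift
  I8: { [B → b a .] }  — reduce
  I9: { [B → a a . a] }  — shift
  I10: { [B → a a a .] }  — reduce
  I11: { [B → L a .] }  — reduce

Every state is either a pure shift/goto state or contains exactly one complete item and nothing to shift — no conflicts. The grammar is LR(0).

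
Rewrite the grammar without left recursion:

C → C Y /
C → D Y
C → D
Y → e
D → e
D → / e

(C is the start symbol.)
C → D Y C'
C → D C'
C' → Y / C'
C' → ε
Y → e
D → e
D → / e

C is directly left-recursive. The standard transformation for
  A → A α₁ | ... | A α_m | β₁ | ... | β_n
is
  A  → β₁ A' | ... | β_n A'
  A' → α₁ A' | ... | α_m A' | ε

C → D Y becomes C → D Y C'
C → D becomes C → D C'
C → C Y / becomes C' → Y / C'
Add C' → ε

Productions for other non-terminals are unchanged:
  Y → e
  D → e
  D → / e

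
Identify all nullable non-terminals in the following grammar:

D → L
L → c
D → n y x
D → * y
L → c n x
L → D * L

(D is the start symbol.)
There are no ε-productions, so no non-terminal can derive ε.
No non-terminals are nullable.

Answer: None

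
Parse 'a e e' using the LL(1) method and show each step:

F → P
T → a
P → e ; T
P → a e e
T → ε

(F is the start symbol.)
LL(1) parsing maintains a stack (initially the start symbol over $) and the input. At each step: if the stack top is a terminal, match it against the current input token; if it is a non-terminal N, replace it with the RHS of M[N, lookahead] (the unique production whose predict set contains the lookahead).

Stack is shown with the top on the left.

Stack    Input    Action
------------------------
F $      a e e $  output F → P
P $      a e e $  output P → a e e
a e e $  a e e $  match 'a'
e e $    e e $    match 'e'
e $      e $      match 'e'
$        $        accept

The string is accepted.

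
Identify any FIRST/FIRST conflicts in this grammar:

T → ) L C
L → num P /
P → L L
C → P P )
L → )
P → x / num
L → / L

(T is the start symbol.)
No FIRST/FIRST conflicts.

FIRST sets of the non-terminals at (or reachable through a nullable prefix from) the front of some alternative:
  FIRST(L) = { ')', '/', 'num' }

Productions for L:
  L → num P /: FIRST = { 'num' }
  L → ): FIRST = { ')' }
  L → / L: FIRST = { '/' }
Productions for P:
  P → L L: FIRST = { ')', '/', 'num' }
  P → x / num: FIRST = { 'x' }
T, C have only one production, so no FIRST/FIRST conflict is possible there.

All alternatives of each non-terminal have pairwise disjoint FIRST sets.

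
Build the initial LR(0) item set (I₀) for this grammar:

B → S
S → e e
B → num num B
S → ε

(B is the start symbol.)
{ [B → . S], [B → . num num B], [B' → . B], [S → . e e], [S → .] }

First, augment the grammar with B' → B
I₀ = CLOSURE({ [B' → . B] }):
  [B' → . B] has the dot before B: add [B → . S], [B → . num num B]
  [B → . S] has the dot before S: add [S → . e e], [S → .]
No further items can be added.

I₀ = { [B → . S], [B → . num num B], [B' → . B], [S → . e e], [S → .] }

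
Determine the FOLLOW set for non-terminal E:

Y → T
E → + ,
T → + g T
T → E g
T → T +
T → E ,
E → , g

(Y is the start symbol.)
To compute FOLLOW(E), find every occurrence of E on a right-hand side N → α E β: add FIRST(β) \ {ε}, and if β is empty or nullable also add FOLLOW(N). Iterate to a fixed point.

In T → E g: E is followed by g, add FIRST(g) \ {ε} = { 'g' }
In T → E ,: E is followed by ',', add FIRST(',') \ {ε} = { ',' }

Taking the union: FOLLOW(E) = { ',', 'g' }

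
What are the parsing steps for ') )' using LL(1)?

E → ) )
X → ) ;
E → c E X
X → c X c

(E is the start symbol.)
LL(1) parsing maintains a stack (initially the start symbol over $) and the input. At each step: if the stack top is a terminal, match it against the current input token; if it is a non-terminal N, replace it with the RHS of M[N, lookahead] (the unique production whose predict set contains the lookahead).

Stack is shown with the top on the left.

Stack  Input  Action
--------------------
E $    ) ) $  output E → ) )
) ) $  ) ) $  match ')'
) $    ) $    match ')'
$      $      accept

The string is accepted.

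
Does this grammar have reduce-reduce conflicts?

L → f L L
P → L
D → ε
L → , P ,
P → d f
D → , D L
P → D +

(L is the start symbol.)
Augment with L' → L and build the canonical LR(0) collection (I0 = CLOSURE({[L' → . L]}), then GOTO on every symbol after a dot until no new states appear). It has 16 states:
  I0: { [L → . , P ,], [L → . f L L], [L' → . L] }  — shift
  I1: { [D → . , D L], [D → .], [L → , . P ,], [L → . , P ,], [L → . f L L], [P → . D +], [P → . L], [P → . d f] }  — shift, reduce
  I2: { [L' → L .] }  — accept
  I3: { [L → . , P ,], [L → . f L L], [L → f . L L] }  — shift
  I4: { [L → . , P ,], [L → . f L L], [L → f L . L] }  — shift
  I5: { [L → f L L .] }  — reduce
  I6: { [D → , . D L], [D → . , D L], [D → .], [L → , . P ,], [L → . , P ,], [L → . f L L], [P → . D +], [P → . L], [P → . d f] }  — shift, reduce
  I7: { [P → D . +] }  — shift
  I8: { [P → L .] }  — reduce
  I9: { [L → , P . ,] }  — shift
  I10: { [P → d . f] }  — shift
  I11: { [P → d f .] }  — reduce
  I12: { [L → , P , .] }  — reduce
  I13: { [P → D + .] }  — reduce
  I14: { [D → , D . L], [L → . , P ,], [L → . f L L], [P → D . +] }  — shift
  I15: { [D → , D L .] }  — reduce

No state contains more than one complete item.

Answer: No reduce-reduce conflicts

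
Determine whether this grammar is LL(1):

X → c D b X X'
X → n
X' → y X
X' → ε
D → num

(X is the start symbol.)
No. Predict set conflict for X': { 'y' }

A grammar is LL(1) if for each non-terminal N with multiple productions, the predict sets of those productions are pairwise disjoint, where PREDICT(N → α) = (FIRST(α) \ {ε}) ∪ (FOLLOW(N) if α ⇒* ε).

Relevant sets:
  FOLLOW(X') = { $, 'y' }

For X:
  PREDICT(X → c D b X X') = { 'c' }
  PREDICT(X → n) = { 'n' }
For X':
  PREDICT(X' → y X) = { 'y' }
  PREDICT(X' → ε) = { $, 'y' }
D has a single production, so nothing to check there.

Conflict found: Predict set conflict for X': { 'y' }
The grammar is NOT LL(1).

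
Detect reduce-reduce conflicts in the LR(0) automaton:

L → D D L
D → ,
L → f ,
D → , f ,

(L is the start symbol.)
A reduce-reduce conflict occurs when an LR(0) state has two complete items [A → α .] and [B → β .] — both call for a reduction, and with no lookahead the parser cannot choose between them.

Augment with L' → L and build the canonical LR(0) collection (I0 = CLOSURE({[L' → . L]}), then GOTO on every symbol after a dot until no new states appear). It has 10 states:
  I0: { [D → . , f ,], [D → . ,], [L → . D D L], [L → . f ,], [L' → . L] }  — shift
  I1: { [D → , . f ,], [D → , .] }  — shift, reduce
  I2: { [D → . , f ,], [D → . ,], [L → D . D L] }  — shift
  I3: { [L' → L .] }  — accept
  I4: { [L → f . ,] }  — shift
  I5: { [L → f , .] }  — reduce
  I6: { [D → . , f ,], [D → . ,], [L → . D D L], [L → . f ,], [L → D D . L] }  — shift
  I7: { [L → D D L .] }  — reduce
  I8: { [D → , f . ,] }  — shift
  I9: { [D → , f , .] }  — reduce

No state contains more than one complete item.

Answer: No reduce-reduce conflicts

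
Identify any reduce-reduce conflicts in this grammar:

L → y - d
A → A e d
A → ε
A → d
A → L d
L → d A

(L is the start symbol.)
Yes — I8: [A → .] vs [A → d .]

Augment with L' → L and build the canonical LR(0) collection (I0 = CLOSURE({[L' → . L]}), then GOTO on every symbol after a dot until no new states appear). It has 12 states:
  I0: { [L → . d A], [L → . y - d], [L' → . L] }  — shift
  I1: { [L' → L .] }  — accept
  I2: { [A → . A e d], [A → . L d], [A → . d], [A → .], [L → . d A], [L → . y - d], [L → d . A] }  — shift, reduce
  I3: { [L → y . - d] }  — shift
  I4: { [L → y - . d] }  — shift
  I5: { [L → y - d .] }  — reduce
  I6: { [A → A . e d], [L → d A .] }  — shift, reduce
  I7: { [A → L . d] }  — shift
  I8: { [A → . A e d], [A → . L d], [A → . d], [A → .], [A → d .], [L → . d A], [L → . y - d], [L → d . A] }  — shift, 2 reduces
  I9: { [A → L d .] }  — reduce
  I10: { [A → A e . d] }  — shift
  I11: { [A → A e d .] }  — reduce

I8 contains complete items [A → .], [A → d .] — reduce-reduce conflict.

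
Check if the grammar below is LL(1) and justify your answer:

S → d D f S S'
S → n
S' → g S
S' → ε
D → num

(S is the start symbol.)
No. Predict set conflict for S': { 'g' }

A grammar is LL(1) if for each non-terminal N with multiple productions, the predict sets of those productions are pairwise disjoint, where PREDICT(N → α) = (FIRST(α) \ {ε}) ∪ (FOLLOW(N) if α ⇒* ε).

Relevant sets:
  FOLLOW(S') = { $, 'g' }

For S:
  PREDICT(S → d D f S S') = { 'd' }
  PREDICT(S → n) = { 'n' }
For S':
  PREDICT(S' → g S) = { 'g' }
  PREDICT(S' → ε) = { $, 'g' }
D has a single production, so nothing to check there.

Conflict found: Predict set conflict for S': { 'g' }
The grammar is NOT LL(1).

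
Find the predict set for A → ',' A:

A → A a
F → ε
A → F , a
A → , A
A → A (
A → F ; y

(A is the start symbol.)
{ ',' }

PREDICT(A → ',' A) = (FIRST(RHS) \ {ε}) ∪ (FOLLOW(A) if ε ∈ FIRST(RHS), i.e. RHS ⇒* ε)
FIRST(',' A) = { ',' }
ε ∉ FIRST(',' A), so FOLLOW(A) is not added.
PREDICT(A → ',' A) = { ',' }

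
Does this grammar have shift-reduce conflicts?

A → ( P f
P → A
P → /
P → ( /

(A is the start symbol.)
No shift-reduce conflicts

A shift-reduce conflict occurs when an LR(0) state has both:
  - a complete (reduce) item [A → α .] (dot at the end), and
  - a shift item [B → β . c γ] (dot before a terminal).

Augment with A' → A and build the canonical LR(0) collection (I0 = CLOSURE({[A' → . A]}), then GOTO on every symbol after a dot until no new states appear). It has 9 states:
  I0: { [A → . ( P f], [A' → . A] }  — shift
  I1: { [A → ( . P f], [A → . ( P f], [P → . ( /], [P → . /], [P → . A] }  — shift
  I2: { [A' → A .] }  — accept
  I3: { [A → ( . P f], [A → . ( P f], [P → ( . /], [P → . ( /], [P → . /], [P → . A] }  — shift
  I4: { [P → / .] }  — reduce
  I5: { [P → A .] }  — reduce
  I6: { [A → ( P . f] }  — shift
  I7: { [A → ( P f .] }  — reduce
  I8: { [P → ( / .], [P → / .] }  — 2 reduces

No state contains both a complete item and a shift item.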